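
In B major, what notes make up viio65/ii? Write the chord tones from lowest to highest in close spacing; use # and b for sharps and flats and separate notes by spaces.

D# F# A B#

The slash marks an applied leading-tone chord: viio of ii. In B major, ii is C#, so the leading tone to it is B#, a half step below.
Building a fully diminished seventh chord on B# gives B#-D#-F#-A.
With the 65 figure the chord is in first inversion; from the bass D# upward in close position it reads D#-F#-A-B#.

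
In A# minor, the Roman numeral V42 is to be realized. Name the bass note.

D#

V in A# minor has root E#; the chord is E#-G##-B#-D#.
The figure 42 means third inversion — the seventh is in the bass.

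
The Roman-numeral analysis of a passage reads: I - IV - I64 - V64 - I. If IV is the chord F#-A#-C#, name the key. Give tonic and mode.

The anchor chord is a major triad on F#, labeled IV.
Counting down 3 scale steps from F# places the tonic on C#; a major triad on degree 4 is diatonic only in major.

C# major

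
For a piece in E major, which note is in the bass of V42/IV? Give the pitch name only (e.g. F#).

D

The applied chord V42/IV is rooted on E: E-G#-B-D.
The figure 42 means third inversion — the seventh is in the bass.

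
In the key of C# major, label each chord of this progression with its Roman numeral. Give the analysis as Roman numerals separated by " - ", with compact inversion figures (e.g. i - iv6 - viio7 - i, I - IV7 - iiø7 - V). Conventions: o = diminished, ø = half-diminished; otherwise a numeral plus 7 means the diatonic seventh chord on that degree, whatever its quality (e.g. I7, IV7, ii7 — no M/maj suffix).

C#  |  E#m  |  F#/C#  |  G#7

C# has root C#, degree 1 in C# major, so I.
E#m: minor triad on E# = scale degree 3 → iii.
F#/C# has root F#, degree 4 in C# major, so IV64.
G#7: dominant seventh chord on G# = scale degree 5 → V7.

I - iii - IV64 - V7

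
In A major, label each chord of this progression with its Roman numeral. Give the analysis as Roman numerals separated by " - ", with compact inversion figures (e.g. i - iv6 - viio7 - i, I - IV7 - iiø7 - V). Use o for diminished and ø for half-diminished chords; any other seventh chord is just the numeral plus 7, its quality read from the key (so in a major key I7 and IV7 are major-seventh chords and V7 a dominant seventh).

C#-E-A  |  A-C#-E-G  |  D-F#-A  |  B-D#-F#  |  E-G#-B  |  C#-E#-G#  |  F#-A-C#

I6 - V7/IV - IV - V/V - V - V/vi - vi

C#-E-A: root A is the tonic; major triad there is I6.
A-C#-E-G: a dominant seventh chord on A, the applied dominant of IV → V7/IV.
D-F#-A has root D, degree 4 in A major, so IV.
B-D#-F#: a major triad on B, the applied dominant of V → V/V.
E-G#-B: major triad on E = scale degree 5 → V.
C#-E#-G# is the secondary dominant of vi (major triad on C#): V/vi.
F#-A-C#: minor triad on F# = scale degree 6 → vi.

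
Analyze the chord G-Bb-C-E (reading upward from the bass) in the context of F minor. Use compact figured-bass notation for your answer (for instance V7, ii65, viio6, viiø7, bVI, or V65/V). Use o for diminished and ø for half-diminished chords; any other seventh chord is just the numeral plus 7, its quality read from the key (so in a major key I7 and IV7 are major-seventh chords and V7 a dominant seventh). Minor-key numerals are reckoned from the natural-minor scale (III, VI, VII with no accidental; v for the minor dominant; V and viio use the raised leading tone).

Stacked in thirds the chord is C-E-G-Bb: a dominant seventh chord on C.
C is scale degree 5 in F minor, and a dominant seventh chord on that degree is written V7.
With G in the bass the chord is in second inversion, so the figured bass is 43.

V43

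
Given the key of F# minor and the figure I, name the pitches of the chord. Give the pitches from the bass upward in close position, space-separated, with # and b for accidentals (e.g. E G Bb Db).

I is the major tonic (Picardy third), borrowed from the parallel major. In F# minor that root is F#.
So the chord is F#-A#-C#, a major triad.

F# A# C#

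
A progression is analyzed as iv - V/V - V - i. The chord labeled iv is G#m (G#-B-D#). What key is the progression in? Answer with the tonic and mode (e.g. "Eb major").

D# minor

iv is given as G#-B-D# — a minor triad with root G#.
iv on G# implies G# is the subdominant; that puts the tonic at D#, and the lowercase numeral fits minor mode.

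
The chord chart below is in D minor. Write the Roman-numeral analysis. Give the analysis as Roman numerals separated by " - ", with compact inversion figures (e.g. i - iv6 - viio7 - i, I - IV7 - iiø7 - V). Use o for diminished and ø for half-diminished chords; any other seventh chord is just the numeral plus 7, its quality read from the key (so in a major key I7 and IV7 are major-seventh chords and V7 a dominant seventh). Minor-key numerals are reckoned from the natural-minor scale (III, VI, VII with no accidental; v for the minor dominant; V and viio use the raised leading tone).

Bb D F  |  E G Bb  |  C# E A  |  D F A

VI - iio - V6 - i

Bb-D-F: major triad on Bb = scale degree 6 → VI.
E-G-Bb: root E is the supertonic; diminished triad there is iio.
C#-E-A: root A is the dominant; major triad there is V6.
D-F-A: root D is the tonic; minor triad there is i.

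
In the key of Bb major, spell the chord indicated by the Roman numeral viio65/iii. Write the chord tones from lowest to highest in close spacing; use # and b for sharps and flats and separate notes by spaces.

viio65/iii is a secondary leading-tone chord. The target iii is D in Bb major; the applied chord is rooted a semitone below, on C#.
Building a fully diminished seventh chord on C# gives C#-E-G-Bb.
The figured bass 65 indicates first inversion, placing the third (E) in the bass: E-G-Bb-C#.

E G Bb C#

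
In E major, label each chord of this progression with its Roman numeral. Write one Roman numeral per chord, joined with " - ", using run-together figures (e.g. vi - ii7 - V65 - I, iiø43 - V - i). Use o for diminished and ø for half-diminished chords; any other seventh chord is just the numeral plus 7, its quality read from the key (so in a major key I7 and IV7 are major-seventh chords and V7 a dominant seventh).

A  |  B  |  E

IV - V - I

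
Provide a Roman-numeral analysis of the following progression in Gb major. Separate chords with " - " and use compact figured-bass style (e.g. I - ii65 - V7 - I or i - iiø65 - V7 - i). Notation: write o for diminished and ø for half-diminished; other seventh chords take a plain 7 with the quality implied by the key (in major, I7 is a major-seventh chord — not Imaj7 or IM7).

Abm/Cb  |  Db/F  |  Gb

ii6 - V6 - I

Abm/Cb: minor triad on Ab = scale degree 2 → ii6.
Db/F: major triad on Db = scale degree 5 → V6.
Gb: root Gb is the tonic; major triad there is I.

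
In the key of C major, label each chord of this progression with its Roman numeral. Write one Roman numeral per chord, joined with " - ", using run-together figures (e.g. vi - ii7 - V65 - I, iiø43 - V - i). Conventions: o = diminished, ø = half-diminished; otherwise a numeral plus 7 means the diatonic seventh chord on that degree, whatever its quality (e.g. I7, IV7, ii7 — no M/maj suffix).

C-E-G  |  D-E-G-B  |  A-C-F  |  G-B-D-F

C-E-G: major triad on C = scale degree 1 → I.
D-E-G-B: minor seventh chord on E = scale degree 3 → iii42.
A-C-F has root F, degree 4 in C major, so IV6.
G-B-D-F: root G is the dominant; dominant seventh chord there is V7.

I - iii42 - IV6 - V7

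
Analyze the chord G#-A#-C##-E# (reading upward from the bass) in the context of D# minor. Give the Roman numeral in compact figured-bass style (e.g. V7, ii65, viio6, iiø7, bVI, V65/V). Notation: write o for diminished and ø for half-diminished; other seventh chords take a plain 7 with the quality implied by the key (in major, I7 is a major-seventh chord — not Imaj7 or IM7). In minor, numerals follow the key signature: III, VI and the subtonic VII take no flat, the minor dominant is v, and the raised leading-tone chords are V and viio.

V42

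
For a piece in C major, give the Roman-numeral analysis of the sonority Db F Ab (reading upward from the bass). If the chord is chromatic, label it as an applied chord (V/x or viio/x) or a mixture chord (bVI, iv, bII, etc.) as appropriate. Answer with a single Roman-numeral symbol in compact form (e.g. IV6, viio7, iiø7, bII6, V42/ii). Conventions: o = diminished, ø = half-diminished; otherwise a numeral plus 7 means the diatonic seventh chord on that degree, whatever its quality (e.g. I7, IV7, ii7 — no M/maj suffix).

bII

The pitches Db-F-Ab form a major triad rooted on Db.
Db is the lowered second degree of C major (diatonic 2 would be D). This is the Neapolitan chord — a major triad on the lowered second degree.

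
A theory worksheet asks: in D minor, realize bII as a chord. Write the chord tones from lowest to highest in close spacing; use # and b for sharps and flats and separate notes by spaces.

bII is the Neapolitan chord — a major triad on the lowered second degree. In D minor that root is Eb.
So the chord is Eb-G-Bb, a major triad.

Eb G Bb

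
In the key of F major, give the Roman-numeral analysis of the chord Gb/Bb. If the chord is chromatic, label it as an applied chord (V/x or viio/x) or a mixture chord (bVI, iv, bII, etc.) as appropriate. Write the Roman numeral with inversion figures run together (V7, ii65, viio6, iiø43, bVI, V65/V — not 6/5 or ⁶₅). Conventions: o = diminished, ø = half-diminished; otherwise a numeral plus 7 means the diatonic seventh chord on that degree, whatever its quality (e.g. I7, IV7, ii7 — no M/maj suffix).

The pitches Gb-Bb-Db form a major triad rooted on Gb.
Gb is the lowered second degree of F major (diatonic 2 would be G). This is the Neapolitan sixth — a major triad on the lowered second degree, here in its customary first inversion.
With Bb in the bass the chord is in first inversion, so the figured bass is 6.

bII6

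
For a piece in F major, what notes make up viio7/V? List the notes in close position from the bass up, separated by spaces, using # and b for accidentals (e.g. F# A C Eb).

viio7/V is a secondary leading-tone chord. The target V is C in F major; the applied chord is rooted a semitone below, on B.
Building a fully diminished seventh chord on B gives B-D-F-Ab.

B D F Ab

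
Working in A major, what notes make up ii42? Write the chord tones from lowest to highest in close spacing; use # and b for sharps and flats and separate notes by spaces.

A B D F#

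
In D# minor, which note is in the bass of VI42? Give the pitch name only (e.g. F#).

A#

VI in D# minor has root B; the chord is B-D#-F#-A#.
The figure 42 means third inversion — the seventh is in the bass.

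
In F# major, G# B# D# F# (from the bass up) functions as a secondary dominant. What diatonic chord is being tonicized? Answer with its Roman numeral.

The chord is a dominant seventh chord on G#.
A dominant resolves down a perfect fifth: G# → C#. In F# major, C# is scale degree 5, i.e. V.

V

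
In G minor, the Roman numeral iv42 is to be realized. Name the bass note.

Bb

iv in G minor has root C; the chord is C-Eb-G-Bb.
The figure 42 means third inversion — the seventh is in the bass.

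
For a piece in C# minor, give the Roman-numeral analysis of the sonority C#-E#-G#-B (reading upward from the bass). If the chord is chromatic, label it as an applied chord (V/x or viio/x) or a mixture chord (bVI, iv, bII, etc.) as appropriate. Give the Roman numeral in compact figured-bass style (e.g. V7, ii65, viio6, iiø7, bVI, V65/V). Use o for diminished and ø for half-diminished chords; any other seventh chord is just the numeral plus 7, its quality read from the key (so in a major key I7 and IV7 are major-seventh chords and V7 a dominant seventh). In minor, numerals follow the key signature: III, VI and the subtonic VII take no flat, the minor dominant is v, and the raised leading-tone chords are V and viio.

The pitches C#-E#-G#-B form a dominant seventh chord rooted on C#.
C# is not a diatonic chord root with this quality in C# minor, but it lies a perfect fifth above F# (iv), so the chord functions as an applied dominant of iv.

V7/iv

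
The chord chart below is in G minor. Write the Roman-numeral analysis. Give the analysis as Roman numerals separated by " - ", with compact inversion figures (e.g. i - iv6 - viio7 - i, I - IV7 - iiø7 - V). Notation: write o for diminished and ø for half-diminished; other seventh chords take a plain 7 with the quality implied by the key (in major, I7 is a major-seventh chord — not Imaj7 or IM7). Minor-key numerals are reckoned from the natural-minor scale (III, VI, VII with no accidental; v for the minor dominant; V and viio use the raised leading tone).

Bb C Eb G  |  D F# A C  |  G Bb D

Bb-C-Eb-G: root C is the subdominant; minor seventh chord there is iv42.
D-F#-A-C: dominant seventh chord on D = scale degree 5 → V7.
G-Bb-D: minor triad on G = scale degree 1 → i.

iv42 - V7 - i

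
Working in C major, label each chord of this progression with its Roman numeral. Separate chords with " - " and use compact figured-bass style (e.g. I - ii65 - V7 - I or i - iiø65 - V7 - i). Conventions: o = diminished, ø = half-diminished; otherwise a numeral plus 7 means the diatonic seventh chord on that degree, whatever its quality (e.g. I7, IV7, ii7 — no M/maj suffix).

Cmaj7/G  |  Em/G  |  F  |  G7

Cmaj7/G: root C is the tonic; major seventh chord there is I43.
Em/G: root E is the mediant; minor triad there is iii6.
F has root F, degree 4 in C major, so IV.
G7 has root G, degree 5 in C major, so V7.

I43 - iii6 - IV - V7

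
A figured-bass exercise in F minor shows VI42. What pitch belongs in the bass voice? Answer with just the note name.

VI in F minor has root Db; the chord is Db-F-Ab-C.
The figure 42 means third inversion — the seventh is in the bass.

C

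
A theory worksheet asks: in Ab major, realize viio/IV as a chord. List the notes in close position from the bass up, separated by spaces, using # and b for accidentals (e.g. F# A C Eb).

viio/IV is a secondary leading-tone chord. The target IV is Db in Ab major; the applied chord is rooted a semitone below, on C.
Building a diminished triad on C gives C-Eb-Gb.

C Eb Gb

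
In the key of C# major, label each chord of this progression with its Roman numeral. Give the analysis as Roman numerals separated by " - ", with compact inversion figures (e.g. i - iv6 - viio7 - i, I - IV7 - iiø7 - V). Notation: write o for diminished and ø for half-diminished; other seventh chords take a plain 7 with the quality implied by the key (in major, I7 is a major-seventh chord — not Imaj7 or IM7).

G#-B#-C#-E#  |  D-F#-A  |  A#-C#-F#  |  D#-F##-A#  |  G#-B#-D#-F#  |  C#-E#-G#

G#-B#-C#-E#: major seventh chord on C# = scale degree 1 → I43.
D-F#-A: major triad on D — chromatic; D is the lowered second degree, so this is the Neapolitan chord, bII.
A#-C#-F# has root F#, degree 4 in C# major, so IV6.
D#-F##-A#: a major triad on D#, the applied dominant of V → V/V.
G#-B#-D#-F# has root G#, degree 5 in C# major, so V7.
C#-E#-G#: root C# is the tonic; major triad there is I.

I43 - bII - IV6 - V/V - V7 - I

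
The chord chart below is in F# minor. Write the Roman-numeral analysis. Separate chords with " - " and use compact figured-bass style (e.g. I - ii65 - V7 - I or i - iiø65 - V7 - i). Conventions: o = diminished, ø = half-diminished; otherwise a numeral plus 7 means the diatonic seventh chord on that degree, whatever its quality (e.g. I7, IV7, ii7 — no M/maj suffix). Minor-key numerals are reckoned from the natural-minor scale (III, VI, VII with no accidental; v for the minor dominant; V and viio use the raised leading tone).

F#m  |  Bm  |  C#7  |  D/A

i - iv - V7 - VI64

F#m has root F#, degree 1 in F# minor, so i.
Bm: root B is the subdominant; minor triad there is iv.
C#7: dominant seventh chord on C# = scale degree 5 → V7.
D/A has root D, degree 6 in F# minor, so VI64.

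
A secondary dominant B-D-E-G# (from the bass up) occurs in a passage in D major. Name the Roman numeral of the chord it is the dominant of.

The chord is a dominant seventh chord on E.
A dominant resolves down a perfect fifth: E → A. In D major, A is scale degree 5, i.e. V.

V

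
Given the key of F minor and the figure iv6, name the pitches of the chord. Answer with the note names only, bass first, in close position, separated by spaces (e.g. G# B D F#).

Db F Bb

In F minor, scale degree 4 is Bb, and the diatonic chord built there is a minor triad.
That chord is spelled Bb-Db-F.
With the 6 figure the chord is in first inversion; from the bass Db upward in close position it reads Db-F-Bb.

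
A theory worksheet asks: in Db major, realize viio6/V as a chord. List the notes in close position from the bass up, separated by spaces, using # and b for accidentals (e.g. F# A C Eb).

The slash marks an applied leading-tone chord: viio of V. In Db major, V is Ab, so the leading tone to it is G, a half step below.
Building a diminished triad on G gives G-Bb-Db.
With the 6 figure the chord is in first inversion; from the bass Bb upward in close position it reads Bb-Db-G.

Bb Db G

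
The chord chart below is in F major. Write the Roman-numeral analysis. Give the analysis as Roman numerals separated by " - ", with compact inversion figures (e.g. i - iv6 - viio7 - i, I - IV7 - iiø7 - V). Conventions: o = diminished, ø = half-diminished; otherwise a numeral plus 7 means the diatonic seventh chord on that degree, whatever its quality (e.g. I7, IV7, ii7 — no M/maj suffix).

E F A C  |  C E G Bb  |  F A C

E-F-A-C: root F is the tonic; major seventh chord there is I42.
C-E-G-Bb has root C, degree 5 in F major, so V7.
F-A-C: root F is the tonic; major triad there is I.

I42 - V7 - I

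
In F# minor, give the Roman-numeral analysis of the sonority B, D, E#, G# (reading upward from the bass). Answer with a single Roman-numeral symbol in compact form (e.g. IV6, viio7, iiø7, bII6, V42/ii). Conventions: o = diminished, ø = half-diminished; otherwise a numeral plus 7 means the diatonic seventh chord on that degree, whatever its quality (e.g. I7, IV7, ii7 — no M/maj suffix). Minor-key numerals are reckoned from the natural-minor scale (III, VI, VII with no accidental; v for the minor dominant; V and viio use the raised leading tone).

The pitches E#-G#-B-D form a fully diminished seventh chord rooted on E#.
In F# minor, E# is the leading tone; the diatonic fully diminished seventh chord there is viio7.
With B in the bass the chord is in second inversion, so the figured bass is 43.

viio43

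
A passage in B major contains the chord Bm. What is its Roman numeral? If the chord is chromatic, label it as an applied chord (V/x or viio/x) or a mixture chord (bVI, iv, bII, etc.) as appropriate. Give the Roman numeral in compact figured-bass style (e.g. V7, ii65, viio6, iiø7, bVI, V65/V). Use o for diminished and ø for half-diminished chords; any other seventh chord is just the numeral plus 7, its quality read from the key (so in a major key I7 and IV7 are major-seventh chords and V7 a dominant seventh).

i

The pitches B-D-F# form a minor triad rooted on B.
B is the first degree of B major. This is the minor tonic, borrowed from the parallel minor.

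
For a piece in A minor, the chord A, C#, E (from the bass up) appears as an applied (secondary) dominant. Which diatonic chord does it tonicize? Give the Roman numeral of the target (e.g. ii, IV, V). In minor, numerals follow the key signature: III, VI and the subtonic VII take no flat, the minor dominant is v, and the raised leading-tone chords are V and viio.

iv

The chord is a major triad on A.
A dominant resolves down a perfect fifth: A → D. In A minor, D is scale degree 4, i.e. iv.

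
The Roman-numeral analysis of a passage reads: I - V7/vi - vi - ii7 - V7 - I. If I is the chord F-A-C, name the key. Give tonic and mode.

F major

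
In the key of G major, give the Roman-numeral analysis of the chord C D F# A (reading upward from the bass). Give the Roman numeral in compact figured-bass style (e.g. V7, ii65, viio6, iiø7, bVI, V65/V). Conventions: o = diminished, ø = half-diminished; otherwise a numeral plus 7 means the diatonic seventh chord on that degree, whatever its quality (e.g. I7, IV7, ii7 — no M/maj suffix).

V42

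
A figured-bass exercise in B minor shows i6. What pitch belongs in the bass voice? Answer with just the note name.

i in B minor has root B; the chord is B-D-F#.
The figure 6 means first inversion — the third is in the bass.

D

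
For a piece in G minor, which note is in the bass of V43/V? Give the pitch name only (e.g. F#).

The applied chord V43/V is rooted on A: A-C#-E-G.
The figure 43 means second inversion — the fifth is in the bass.

E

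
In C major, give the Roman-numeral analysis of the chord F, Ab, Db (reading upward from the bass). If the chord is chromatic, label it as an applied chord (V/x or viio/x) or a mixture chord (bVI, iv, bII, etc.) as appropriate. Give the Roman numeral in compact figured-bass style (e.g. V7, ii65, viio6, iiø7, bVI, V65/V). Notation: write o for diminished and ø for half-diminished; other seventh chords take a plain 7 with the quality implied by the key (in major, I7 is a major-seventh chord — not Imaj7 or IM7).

bII6

The pitches Db-F-Ab form a major triad rooted on Db.
Db is the lowered second degree of C major (diatonic 2 would be D). This is the Neapolitan sixth — a major triad on the lowered second degree, here in its customary first inversion.
With F in the bass the chord is in first inversion, so the figured bass is 6.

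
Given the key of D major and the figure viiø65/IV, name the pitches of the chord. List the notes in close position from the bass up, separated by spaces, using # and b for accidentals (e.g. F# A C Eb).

viiø65/IV is a secondary leading-tone chord. The target IV is G in D major; the applied chord is rooted a semitone below, on F#.
Building a half-diminished seventh chord on F# gives F#-A-C-E.
The figured bass 65 indicates first inversion, placing the third (A) in the bass: A-C-E-F#.

A C E F#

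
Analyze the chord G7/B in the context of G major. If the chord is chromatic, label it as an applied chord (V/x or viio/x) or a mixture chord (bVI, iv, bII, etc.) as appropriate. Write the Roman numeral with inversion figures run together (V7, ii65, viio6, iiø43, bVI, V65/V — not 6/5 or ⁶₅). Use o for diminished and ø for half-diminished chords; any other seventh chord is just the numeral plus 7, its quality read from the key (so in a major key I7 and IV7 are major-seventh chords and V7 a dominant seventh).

V65/IV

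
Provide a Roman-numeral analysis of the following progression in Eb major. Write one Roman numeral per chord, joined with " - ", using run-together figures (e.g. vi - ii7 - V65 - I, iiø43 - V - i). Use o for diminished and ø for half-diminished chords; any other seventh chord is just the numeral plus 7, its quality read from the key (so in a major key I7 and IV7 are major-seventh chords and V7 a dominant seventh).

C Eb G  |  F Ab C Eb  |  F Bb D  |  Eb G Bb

vi - ii7 - V64 - I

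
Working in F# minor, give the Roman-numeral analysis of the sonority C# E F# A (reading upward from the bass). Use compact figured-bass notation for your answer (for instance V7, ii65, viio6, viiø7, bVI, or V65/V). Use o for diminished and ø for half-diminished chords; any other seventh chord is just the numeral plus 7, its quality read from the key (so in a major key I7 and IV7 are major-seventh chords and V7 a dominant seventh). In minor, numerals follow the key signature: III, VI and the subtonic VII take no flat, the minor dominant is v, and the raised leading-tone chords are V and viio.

The pitches F#-A-C#-E form a minor seventh chord rooted on F#.
In F# minor, F# is the tonic; the diatonic minor seventh chord there is i7.
With C# in the bass the chord is in second inversion, so the figured bass is 43.

i43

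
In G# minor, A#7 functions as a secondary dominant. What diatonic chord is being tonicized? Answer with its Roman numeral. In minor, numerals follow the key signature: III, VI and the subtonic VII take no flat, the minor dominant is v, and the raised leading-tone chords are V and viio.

V

The chord is a dominant seventh chord on A#.
A dominant resolves down a perfect fifth: A# → D#. In G# minor, D# is scale degree 5, i.e. V.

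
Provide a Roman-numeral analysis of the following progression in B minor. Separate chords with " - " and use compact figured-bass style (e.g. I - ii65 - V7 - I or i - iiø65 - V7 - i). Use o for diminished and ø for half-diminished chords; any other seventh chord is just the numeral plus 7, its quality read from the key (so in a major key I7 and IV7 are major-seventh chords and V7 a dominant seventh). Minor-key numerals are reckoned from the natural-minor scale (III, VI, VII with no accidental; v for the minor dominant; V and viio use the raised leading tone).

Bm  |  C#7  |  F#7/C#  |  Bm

Bm: root B is the tonic; minor triad there is i.
C#7: a dominant seventh chord on C#, the applied dominant of V → V7/V.
F#7/C#: root F# is the dominant; dominant seventh chord there is V43.
Bm: minor triad on B = scale degree 1 → i.

i - V7/V - V43 - i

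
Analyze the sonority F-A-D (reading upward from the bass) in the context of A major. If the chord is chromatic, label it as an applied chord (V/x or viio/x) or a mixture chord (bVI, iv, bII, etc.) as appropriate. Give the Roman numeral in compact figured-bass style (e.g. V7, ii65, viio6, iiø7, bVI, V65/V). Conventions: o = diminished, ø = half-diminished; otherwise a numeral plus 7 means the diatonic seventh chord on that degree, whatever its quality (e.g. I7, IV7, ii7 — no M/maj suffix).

iv6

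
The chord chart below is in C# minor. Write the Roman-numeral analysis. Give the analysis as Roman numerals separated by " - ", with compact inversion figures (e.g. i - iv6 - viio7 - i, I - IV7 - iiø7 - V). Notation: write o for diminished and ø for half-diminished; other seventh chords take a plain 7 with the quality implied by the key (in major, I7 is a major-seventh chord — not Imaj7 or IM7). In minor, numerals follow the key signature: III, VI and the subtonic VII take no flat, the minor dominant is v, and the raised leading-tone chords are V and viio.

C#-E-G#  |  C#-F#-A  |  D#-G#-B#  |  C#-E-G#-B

i - iv64 - V64 - i7

C#-E-G#: minor triad on C# = scale degree 1 → i.
C#-F#-A: minor triad on F# = scale degree 4 → iv64.
D#-G#-B# has root G#, degree 5 in C# minor, so V64.
C#-E-G#-B has root C#, degree 1 in C# minor, so i7.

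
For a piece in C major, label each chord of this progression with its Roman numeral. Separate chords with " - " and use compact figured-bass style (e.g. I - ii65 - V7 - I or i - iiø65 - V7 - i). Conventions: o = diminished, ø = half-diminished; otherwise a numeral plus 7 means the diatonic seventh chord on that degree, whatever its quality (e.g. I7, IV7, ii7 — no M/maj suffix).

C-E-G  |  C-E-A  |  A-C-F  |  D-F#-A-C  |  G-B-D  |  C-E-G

C-E-G: major triad on C = scale degree 1 → I.
C-E-A: root A is the submediant; minor triad there is vi6.
A-C-F: root F is the subdominant; major triad there is IV6.
D-F#-A-C: chromatic; D is V of V, so V7/V.
G-B-D has root G, degree 5 in C major, so V.
C-E-G: major triad on C = scale degree 1 → I.

I - vi6 - IV6 - V7/V - V - I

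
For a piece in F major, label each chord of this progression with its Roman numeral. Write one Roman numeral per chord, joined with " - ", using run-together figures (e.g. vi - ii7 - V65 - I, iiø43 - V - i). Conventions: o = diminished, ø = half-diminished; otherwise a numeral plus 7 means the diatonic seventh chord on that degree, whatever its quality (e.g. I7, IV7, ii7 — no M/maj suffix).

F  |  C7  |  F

F: root F is the tonic; major triad there is I.
C7: dominant seventh chord on C = scale degree 5 → V7.
F has root F, degree 1 in F major, so I.

I - V7 - I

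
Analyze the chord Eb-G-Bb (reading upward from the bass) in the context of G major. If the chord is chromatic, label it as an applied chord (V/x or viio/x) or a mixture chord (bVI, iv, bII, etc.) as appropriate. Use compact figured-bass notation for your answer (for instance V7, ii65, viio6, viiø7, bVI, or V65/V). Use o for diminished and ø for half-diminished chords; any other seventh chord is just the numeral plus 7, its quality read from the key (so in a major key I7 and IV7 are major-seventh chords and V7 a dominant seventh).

bVI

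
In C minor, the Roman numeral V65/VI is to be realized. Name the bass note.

G

The applied chord V65/VI is rooted on Eb: Eb-G-Bb-Db.
The figure 65 means first inversion — the third is in the bass.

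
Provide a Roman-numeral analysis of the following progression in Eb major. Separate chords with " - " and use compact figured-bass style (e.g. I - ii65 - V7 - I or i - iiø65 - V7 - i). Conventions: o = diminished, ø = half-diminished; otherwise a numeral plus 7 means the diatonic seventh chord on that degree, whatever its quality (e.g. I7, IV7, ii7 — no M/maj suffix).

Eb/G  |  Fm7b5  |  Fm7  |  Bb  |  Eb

I6 - iiø7 - ii7 - V - I

Eb/G: major triad on Eb = scale degree 1 → I6.
Fm7b5: F with this quality isn't in the key; it's iiø7, borrowed from the parallel minor.
Fm7: minor seventh chord on F = scale degree 2 → ii7.
Bb has root Bb, degree 5 in Eb major, so V.
Eb: major triad on Eb = scale degree 1 → I.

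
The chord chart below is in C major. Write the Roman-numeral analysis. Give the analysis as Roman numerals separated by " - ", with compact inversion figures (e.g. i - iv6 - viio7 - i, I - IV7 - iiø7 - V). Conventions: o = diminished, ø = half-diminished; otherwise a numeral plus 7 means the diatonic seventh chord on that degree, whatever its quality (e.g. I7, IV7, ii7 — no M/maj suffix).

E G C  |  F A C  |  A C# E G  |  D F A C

I6 - IV - V7/ii - ii7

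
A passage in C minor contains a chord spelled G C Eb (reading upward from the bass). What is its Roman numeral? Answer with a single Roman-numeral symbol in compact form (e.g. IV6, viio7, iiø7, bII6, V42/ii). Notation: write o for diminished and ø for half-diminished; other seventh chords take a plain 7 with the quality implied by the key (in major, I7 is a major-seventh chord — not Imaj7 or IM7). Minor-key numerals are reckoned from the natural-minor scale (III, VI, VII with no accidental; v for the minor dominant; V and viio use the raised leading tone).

The pitches C-Eb-G form a minor triad rooted on C.
In C minor, C is the tonic; the diatonic minor triad there is i.
With G in the bass the chord is in second inversion, so the figured bass is 64.

i64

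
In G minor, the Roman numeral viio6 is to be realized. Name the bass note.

A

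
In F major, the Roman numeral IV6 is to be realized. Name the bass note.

IV in F major has root Bb; the chord is Bb-D-F.
The figure 6 means first inversion — the third is in the bass.

D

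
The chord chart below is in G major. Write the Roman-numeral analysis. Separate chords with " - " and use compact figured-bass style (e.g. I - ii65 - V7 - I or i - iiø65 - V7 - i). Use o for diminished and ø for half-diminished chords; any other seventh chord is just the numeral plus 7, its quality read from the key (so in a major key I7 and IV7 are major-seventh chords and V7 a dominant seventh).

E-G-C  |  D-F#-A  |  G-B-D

IV6 - V - I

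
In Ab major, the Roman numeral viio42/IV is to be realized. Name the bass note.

The applied chord viio42/IV is rooted on C: C-Eb-Gb-Bbb.
The figure 42 means third inversion — the seventh is in the bass.

Bbb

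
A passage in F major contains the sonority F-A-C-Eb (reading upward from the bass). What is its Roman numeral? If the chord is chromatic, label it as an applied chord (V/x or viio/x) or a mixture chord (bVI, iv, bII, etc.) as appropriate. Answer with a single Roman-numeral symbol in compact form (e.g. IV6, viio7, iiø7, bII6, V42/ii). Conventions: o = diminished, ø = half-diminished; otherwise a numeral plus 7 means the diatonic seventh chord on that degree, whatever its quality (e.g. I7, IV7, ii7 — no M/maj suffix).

Stacked in thirds the chord is F-A-C-Eb: a dominant seventh chord on F.
F is not a diatonic chord root with this quality in F major, but it lies a perfect fifth above Bb (IV), so the chord functions as an applied dominant of IV.

V7/IV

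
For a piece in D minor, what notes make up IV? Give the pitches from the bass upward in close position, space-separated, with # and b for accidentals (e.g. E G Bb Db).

IV is the major subdominant, borrowed from the parallel major. In D minor that root is G.
So the chord is G-B-D.

G B D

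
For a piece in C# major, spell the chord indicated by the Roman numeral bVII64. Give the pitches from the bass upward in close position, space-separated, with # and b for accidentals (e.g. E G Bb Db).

Scale degree 7 in C# major is B#; lowering it a half step gives B. bVII64 is a major triad on the lowered seventh degree (the subtonic), borrowed from the parallel minor.
So the chord is B-D#-F#, a major triad.
The figured bass 64 indicates second inversion, placing the fifth (F#) in the bass: F#-B-D#.

F# B D#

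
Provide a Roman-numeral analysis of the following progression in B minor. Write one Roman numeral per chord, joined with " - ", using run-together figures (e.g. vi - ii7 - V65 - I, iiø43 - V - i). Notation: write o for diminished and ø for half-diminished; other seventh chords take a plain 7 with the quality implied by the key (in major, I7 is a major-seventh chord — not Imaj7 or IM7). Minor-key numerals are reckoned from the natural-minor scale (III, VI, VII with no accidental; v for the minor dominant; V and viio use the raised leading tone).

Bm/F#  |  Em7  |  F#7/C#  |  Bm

Bm/F# has root B, degree 1 in B minor, so i64.
Em7: minor seventh chord on E = scale degree 4 → iv7.
F#7/C# has root F#, degree 5 in B minor, so V43.
Bm: minor triad on B = scale degree 1 → i.

i64 - iv7 - V43 - i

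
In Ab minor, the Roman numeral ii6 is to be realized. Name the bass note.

Db

ii in Ab minor has root Bb; the chord is Bb-Db-F.
The figure 6 means first inversion — the third is in the bass.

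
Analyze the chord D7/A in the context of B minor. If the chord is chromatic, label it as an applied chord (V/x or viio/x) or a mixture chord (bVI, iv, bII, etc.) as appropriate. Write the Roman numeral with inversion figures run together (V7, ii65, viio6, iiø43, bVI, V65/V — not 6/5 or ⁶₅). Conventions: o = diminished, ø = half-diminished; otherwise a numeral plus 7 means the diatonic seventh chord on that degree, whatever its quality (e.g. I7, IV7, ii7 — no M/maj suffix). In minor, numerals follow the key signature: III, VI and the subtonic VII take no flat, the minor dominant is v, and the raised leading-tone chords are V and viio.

The pitches D-F#-A-C form a dominant seventh chord rooted on D.
D is not a diatonic chord root with this quality in B minor, but it lies a perfect fifth above G (VI), so the chord functions as an applied dominant of VI.
With A in the bass the chord is in second inversion, so the figured bass is 43.

V43/VI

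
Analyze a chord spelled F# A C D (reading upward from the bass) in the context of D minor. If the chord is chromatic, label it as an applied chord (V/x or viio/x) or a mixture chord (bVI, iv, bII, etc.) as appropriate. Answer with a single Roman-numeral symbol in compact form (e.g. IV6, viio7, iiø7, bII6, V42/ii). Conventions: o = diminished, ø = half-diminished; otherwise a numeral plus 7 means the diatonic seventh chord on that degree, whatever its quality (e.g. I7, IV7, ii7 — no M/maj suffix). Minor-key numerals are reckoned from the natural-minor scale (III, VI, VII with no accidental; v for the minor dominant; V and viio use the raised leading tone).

Stacked in thirds the chord is D-F#-A-C: a dominant seventh chord on D.
D is not a diatonic chord root with this quality in D minor, but it lies a perfect fifth above G (iv), so the chord functions as an applied dominant of iv.
With F# in the bass the chord is in first inversion, so the figured bass is 65.

V65/iv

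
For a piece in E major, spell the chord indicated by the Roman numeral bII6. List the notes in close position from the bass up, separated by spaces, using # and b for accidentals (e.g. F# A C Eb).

A C F

Scale degree 2 in E major is F#; lowering it a half step gives F. bII6 is the Neapolitan sixth — a major triad on the lowered second degree, here in its customary first inversion.
So the chord is F-A-C, a major triad.
With the 6 figure the chord is in first inversion; from the bass A upward in close position it reads A-C-F.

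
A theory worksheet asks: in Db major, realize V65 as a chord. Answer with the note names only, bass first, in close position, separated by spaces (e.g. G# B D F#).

C Eb Gb Ab

In Db major, scale degree 5 is Ab, and the diatonic chord built there is a dominant seventh chord.
That chord is spelled Ab-C-Eb-Gb.
With the 65 figure the chord is in first inversion; from the bass C upward in close position it reads C-Eb-Gb-Ab.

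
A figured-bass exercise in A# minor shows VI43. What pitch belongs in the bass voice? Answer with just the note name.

VI in A# minor has root F#; the chord is F#-A#-C#-E#.
The figure 43 means second inversion — the fifth is in the bass.

C#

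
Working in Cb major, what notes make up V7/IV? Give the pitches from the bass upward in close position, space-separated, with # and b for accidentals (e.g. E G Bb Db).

Cb Eb Gb Bbb

V7/IV is a secondary dominant — the dominant seventh of IV. IV in Cb major is Fb, so the applied chord's root is Cb, a perfect fifth above.
Building a dominant seventh chord on Cb gives Cb-Eb-Gb-Bbb.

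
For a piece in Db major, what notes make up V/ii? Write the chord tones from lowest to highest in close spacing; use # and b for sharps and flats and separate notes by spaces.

Bb D F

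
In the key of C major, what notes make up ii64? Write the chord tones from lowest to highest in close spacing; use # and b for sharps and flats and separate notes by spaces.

A D F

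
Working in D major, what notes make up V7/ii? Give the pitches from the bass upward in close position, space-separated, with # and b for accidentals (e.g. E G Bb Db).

V7/ii is a secondary dominant — the dominant seventh of ii. ii in D major is E, so the applied chord's root is B, a perfect fifth above.
Building a dominant seventh chord on B gives B-D#-F#-A.

B D# F# A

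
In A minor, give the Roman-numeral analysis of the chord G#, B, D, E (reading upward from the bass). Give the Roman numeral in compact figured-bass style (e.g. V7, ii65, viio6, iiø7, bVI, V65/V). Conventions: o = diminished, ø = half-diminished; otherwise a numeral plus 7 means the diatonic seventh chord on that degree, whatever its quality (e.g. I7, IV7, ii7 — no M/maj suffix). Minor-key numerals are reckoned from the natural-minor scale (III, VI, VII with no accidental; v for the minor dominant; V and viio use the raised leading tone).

V65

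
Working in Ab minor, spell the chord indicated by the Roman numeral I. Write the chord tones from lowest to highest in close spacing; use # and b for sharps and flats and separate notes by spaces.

Scale degree 1 in Ab minor is Ab; here the chord built on it is altered to a major triad. I is the major tonic (Picardy third), borrowed from the parallel major.
So the chord is Ab-C-Eb.

Ab C Eb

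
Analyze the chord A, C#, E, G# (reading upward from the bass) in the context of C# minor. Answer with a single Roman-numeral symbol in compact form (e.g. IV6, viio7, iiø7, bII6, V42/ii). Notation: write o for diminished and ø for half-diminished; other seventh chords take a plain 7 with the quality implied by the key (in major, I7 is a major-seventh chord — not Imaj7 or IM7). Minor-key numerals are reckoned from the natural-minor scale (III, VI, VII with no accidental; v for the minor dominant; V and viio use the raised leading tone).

VI7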